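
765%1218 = 765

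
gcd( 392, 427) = 7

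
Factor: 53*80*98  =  2^5  *  5^1*7^2 * 53^1= 415520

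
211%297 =211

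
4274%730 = 624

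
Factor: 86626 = 2^1 * 43313^1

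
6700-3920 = 2780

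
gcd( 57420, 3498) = 66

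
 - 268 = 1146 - 1414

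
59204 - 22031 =37173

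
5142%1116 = 678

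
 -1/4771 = -1 + 4770/4771 = -0.00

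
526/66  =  263/33 = 7.97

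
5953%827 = 164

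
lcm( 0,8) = 0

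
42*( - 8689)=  - 364938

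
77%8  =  5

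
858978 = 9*95442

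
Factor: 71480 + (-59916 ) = 11564=2^2*7^2*59^1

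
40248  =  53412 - 13164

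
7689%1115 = 999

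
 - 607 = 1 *( - 607 ) 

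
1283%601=81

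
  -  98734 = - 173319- - 74585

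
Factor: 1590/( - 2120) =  - 3/4  =  - 2^(-2)*3^1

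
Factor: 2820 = 2^2*3^1*5^1* 47^1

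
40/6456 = 5/807 = 0.01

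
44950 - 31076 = 13874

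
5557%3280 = 2277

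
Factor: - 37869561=-3^2*4207729^1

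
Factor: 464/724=2^2*29^1*181^( - 1)=116/181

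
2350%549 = 154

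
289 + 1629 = 1918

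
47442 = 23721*2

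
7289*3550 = 25875950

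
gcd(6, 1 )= 1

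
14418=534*27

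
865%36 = 1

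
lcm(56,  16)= 112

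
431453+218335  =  649788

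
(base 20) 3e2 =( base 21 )37c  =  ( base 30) 1JC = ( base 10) 1482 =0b10111001010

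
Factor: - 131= - 131^1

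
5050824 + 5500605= 10551429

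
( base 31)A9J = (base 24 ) h4k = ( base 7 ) 40613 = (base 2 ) 10011010110100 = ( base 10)9908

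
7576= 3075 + 4501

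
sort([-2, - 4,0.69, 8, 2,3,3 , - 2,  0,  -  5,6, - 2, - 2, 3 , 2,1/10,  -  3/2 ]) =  [-5, - 4, -2, - 2 , - 2, - 2,-3/2, 0,1/10, 0.69,2, 2, 3, 3 , 3, 6 , 8 ] 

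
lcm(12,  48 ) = 48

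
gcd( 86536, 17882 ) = 2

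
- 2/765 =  - 2/765 = - 0.00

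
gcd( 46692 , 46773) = 9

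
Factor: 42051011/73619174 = 2^(-1)*59^1 * 83^ ( - 1 ) * 809^1*881^1 * 443489^( - 1)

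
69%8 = 5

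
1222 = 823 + 399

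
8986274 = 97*92642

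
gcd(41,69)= 1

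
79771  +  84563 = 164334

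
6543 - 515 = 6028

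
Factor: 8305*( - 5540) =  -46009700  =  -  2^2*5^2*11^1*151^1 * 277^1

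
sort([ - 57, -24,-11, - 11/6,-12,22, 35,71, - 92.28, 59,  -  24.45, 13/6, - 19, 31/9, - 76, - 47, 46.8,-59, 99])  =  [ -92.28,-76, - 59, - 57 , - 47, -24.45, - 24, - 19,  -  12, - 11, - 11/6,13/6,31/9,22, 35,46.8,59, 71, 99]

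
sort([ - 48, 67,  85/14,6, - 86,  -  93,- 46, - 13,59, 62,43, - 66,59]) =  [-93, - 86, - 66,-48, - 46,-13, 6 , 85/14, 43,  59 , 59,62,  67] 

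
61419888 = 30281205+31138683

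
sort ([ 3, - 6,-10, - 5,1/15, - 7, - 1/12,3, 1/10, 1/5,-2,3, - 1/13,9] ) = [  -  10, -7, - 6, - 5,- 2, - 1/12, - 1/13,1/15, 1/10,1/5,3, 3,3, 9]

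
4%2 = 0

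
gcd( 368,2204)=4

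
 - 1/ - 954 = 1/954 = 0.00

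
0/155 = 0 = 0.00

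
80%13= 2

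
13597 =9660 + 3937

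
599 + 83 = 682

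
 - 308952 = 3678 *( - 84 ) 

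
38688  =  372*104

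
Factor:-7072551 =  - 3^2*785839^1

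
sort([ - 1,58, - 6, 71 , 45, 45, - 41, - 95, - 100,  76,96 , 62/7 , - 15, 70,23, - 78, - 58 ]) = [ - 100,-95, - 78, - 58,-41, - 15, - 6, - 1,62/7,23,  45, 45,58,70,71, 76,96 ] 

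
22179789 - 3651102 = 18528687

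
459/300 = 153/100 = 1.53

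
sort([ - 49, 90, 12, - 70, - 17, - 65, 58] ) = [ - 70,-65, - 49, - 17,12,58, 90] 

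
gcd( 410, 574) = 82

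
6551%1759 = 1274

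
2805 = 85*33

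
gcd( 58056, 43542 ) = 14514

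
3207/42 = 76 + 5/14 = 76.36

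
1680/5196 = 140/433 = 0.32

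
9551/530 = 9551/530 = 18.02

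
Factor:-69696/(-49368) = 2^3*3^1*17^( - 1) = 24/17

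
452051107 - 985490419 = - 533439312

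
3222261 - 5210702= - 1988441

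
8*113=904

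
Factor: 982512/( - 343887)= - 327504/114629 =-  2^4*3^1 * 79^( -1)*1451^( - 1)*6823^1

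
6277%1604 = 1465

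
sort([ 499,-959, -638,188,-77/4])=[ - 959, - 638, - 77/4,  188, 499] 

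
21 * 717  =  15057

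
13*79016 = 1027208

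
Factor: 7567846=2^1*11^1 * 13^1* 47^1*563^1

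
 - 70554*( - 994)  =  70130676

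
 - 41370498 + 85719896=44349398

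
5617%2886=2731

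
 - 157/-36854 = 157/36854 = 0.00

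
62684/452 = 15671/113 = 138.68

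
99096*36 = 3567456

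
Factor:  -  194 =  - 2^1*97^1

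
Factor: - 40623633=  - 3^3*1504579^1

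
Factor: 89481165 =3^1 * 5^1 *19^1 * 313969^1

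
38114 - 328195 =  - 290081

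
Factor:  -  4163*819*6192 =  - 21111605424 = -  2^4*3^4*7^1*13^1*23^1*43^1*181^1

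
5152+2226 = 7378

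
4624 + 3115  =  7739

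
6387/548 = 6387/548 = 11.66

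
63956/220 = 15989/55 = 290.71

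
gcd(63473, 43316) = 1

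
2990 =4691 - 1701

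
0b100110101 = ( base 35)8T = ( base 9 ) 373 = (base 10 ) 309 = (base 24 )CL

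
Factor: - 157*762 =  - 119634 = -  2^1 * 3^1 * 127^1*157^1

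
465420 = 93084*5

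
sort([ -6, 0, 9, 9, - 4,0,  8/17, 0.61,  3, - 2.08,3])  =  [ - 6, - 4, - 2.08, 0,0, 8/17,0.61,3, 3,9,9 ]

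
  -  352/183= - 352/183 = -1.92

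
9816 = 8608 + 1208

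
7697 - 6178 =1519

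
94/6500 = 47/3250 = 0.01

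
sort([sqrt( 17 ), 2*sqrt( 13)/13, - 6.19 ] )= [-6.19 , 2*sqrt(13)/13,sqrt( 17) ]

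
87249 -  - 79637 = 166886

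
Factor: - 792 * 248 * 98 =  - 19248768 = - 2^7 * 3^2*7^2 * 11^1*31^1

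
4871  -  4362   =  509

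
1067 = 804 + 263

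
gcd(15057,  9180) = 9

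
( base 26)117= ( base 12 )4b1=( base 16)2C5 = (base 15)324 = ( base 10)709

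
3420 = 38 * 90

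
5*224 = 1120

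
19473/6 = 3245 + 1/2 = 3245.50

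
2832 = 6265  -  3433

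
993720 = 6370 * 156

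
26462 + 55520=81982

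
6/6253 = 6/6253 = 0.00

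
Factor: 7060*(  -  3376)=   -  2^6*5^1*211^1*353^1 = -  23834560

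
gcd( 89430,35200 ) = 110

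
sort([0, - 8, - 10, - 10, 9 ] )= [ - 10, - 10, - 8, 0, 9] 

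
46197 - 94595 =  - 48398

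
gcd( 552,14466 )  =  6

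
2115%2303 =2115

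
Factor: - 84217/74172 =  - 12031/10596 = - 2^( - 2)*3^( - 1)*53^1*227^1 * 883^( - 1)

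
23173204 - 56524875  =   - 33351671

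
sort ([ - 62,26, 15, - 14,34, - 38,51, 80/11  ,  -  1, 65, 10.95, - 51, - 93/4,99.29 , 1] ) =[ - 62, - 51, - 38 , - 93/4, - 14, - 1,1, 80/11, 10.95,15, 26, 34, 51, 65, 99.29]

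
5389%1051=134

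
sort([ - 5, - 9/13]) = [ - 5,-9/13 ]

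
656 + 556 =1212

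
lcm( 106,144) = 7632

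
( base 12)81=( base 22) 49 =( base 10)97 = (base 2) 1100001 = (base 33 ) 2v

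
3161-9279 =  - 6118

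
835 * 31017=25899195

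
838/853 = 838/853= 0.98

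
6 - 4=2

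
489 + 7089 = 7578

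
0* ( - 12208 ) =0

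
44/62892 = 11/15723 = 0.00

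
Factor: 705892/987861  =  2^2*3^( - 1)*7^(- 1)*11^1*61^1*263^1*47041^(  -  1)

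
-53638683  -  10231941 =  - 63870624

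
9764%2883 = 1115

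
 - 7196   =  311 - 7507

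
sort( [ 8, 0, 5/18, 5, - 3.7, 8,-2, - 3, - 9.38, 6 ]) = [  -  9.38, - 3.7, - 3,-2,0, 5/18, 5, 6, 8 , 8 ]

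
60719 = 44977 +15742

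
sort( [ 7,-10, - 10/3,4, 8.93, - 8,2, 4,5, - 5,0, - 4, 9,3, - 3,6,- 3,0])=[ - 10 , - 8, - 5, - 4, - 10/3, - 3 , - 3, 0, 0  ,  2, 3, 4,4, 5,6, 7 , 8.93,9]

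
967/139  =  967/139 = 6.96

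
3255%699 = 459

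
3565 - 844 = 2721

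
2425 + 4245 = 6670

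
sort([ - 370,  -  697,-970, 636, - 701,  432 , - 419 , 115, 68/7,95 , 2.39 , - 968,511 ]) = [- 970, - 968,-701,  -  697, - 419, - 370 , 2.39, 68/7,95,115,432,511, 636]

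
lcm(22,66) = 66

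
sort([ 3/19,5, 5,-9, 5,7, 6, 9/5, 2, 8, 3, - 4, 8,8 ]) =[ - 9, -4,  3/19,9/5,  2, 3, 5, 5,5, 6,7 , 8, 8,8] 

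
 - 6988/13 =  - 538 + 6/13 = -  537.54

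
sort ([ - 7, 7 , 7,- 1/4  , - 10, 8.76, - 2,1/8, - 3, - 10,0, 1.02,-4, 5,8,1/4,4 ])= [ - 10, - 10, - 7, - 4, - 3, - 2, - 1/4,0, 1/8, 1/4, 1.02,4,  5,7,7,8,8.76 ]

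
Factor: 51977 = 51977^1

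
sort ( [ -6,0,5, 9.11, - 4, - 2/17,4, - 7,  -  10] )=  [  -  10,-7,-6, - 4, - 2/17,0,4,5, 9.11 ] 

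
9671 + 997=10668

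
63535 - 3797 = 59738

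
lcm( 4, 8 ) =8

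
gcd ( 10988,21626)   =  2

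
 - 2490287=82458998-84949285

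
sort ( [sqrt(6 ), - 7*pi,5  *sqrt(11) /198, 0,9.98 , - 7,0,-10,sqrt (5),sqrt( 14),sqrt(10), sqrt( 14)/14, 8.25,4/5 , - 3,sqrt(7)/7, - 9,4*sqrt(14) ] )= [ - 7*pi,  -  10, - 9 , - 7, - 3,0,0,5*sqrt( 11) /198,sqrt(14)/14,sqrt(7) /7,4/5,sqrt(5 ),sqrt(6 ), sqrt(  10),sqrt( 14 ), 8.25, 9.98, 4*sqrt(14 )] 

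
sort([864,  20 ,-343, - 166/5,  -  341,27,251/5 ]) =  [ - 343,-341,-166/5,20,27,251/5,  864]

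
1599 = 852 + 747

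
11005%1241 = 1077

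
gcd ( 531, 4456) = 1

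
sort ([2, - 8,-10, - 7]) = [ - 10,-8, - 7,2]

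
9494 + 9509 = 19003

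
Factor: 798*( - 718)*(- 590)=2^3 * 3^1*5^1*7^1 *19^1*59^1*359^1= 338048760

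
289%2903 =289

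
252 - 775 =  - 523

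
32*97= 3104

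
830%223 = 161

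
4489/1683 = 2+1123/1683 = 2.67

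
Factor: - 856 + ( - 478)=-2^1  *  23^1*29^1 = - 1334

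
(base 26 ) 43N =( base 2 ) 101011110101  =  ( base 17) 9c0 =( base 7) 11115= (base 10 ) 2805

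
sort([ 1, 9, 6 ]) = [ 1,6, 9]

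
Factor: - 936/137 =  - 2^3*3^2*13^1 * 137^(-1 ) 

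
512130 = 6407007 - 5894877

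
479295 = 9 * 53255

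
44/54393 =44/54393 = 0.00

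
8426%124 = 118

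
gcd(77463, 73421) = 1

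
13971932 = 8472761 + 5499171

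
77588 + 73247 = 150835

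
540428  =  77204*7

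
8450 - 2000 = 6450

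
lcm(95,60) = 1140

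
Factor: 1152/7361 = 2^7*3^2*17^ ( - 1)*433^ ( - 1)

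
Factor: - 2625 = -3^1*5^3*7^1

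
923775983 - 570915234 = 352860749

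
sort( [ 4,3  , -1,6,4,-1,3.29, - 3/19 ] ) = [ - 1, - 1, - 3/19, 3,3.29,4,4,6] 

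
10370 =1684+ 8686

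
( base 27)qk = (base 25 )13M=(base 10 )722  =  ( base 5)10342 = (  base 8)1322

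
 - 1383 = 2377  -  3760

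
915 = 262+653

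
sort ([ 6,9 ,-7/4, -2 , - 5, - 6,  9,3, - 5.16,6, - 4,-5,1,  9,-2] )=[ - 6, - 5.16,-5,-5, - 4,-2, - 2, - 7/4,1,3,6,  6,9, 9,  9] 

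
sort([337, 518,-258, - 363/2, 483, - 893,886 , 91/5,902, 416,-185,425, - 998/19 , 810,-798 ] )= [-893, - 798, - 258 , - 185 , - 363/2, - 998/19,  91/5 , 337,416 , 425, 483, 518 , 810, 886, 902]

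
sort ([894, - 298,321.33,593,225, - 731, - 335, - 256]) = [ - 731,-335, - 298 , - 256,  225, 321.33,593,894]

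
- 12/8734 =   -  6/4367 = - 0.00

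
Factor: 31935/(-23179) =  - 3^1*5^1*13^( - 1)*1783^( - 1)*2129^1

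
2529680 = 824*3070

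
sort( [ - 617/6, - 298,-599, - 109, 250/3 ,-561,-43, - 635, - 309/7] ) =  [- 635 , - 599, - 561,-298, - 109, - 617/6, - 309/7,  -  43,250/3 ]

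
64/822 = 32/411= 0.08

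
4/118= 2/59   =  0.03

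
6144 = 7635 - 1491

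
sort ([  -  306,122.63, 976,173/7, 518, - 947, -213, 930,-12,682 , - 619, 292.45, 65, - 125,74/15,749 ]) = [ - 947, - 619 , - 306, - 213,-125, - 12, 74/15, 173/7,  65,122.63, 292.45 , 518 , 682, 749 , 930, 976]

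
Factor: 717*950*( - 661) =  - 450240150 = -2^1*3^1*5^2*  19^1*239^1*661^1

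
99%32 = 3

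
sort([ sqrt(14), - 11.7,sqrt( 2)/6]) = [ - 11.7, sqrt(2 )/6,sqrt( 14 )] 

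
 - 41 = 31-72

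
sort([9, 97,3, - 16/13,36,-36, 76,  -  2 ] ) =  [ - 36, - 2, - 16/13, 3, 9 , 36, 76, 97 ] 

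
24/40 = 3/5 =0.60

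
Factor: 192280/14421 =2^3*3^( - 1) *5^1 =40/3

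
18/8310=3/1385 = 0.00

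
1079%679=400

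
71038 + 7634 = 78672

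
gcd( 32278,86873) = 1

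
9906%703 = 64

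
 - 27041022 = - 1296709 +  - 25744313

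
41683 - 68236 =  - 26553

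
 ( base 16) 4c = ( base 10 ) 76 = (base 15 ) 51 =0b1001100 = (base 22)3a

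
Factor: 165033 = 3^2*11^1*1667^1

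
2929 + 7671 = 10600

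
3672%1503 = 666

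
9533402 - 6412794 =3120608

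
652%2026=652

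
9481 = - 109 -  - 9590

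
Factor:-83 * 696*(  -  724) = 2^5*3^1*29^1*83^1*181^1 = 41824032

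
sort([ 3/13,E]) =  [3/13 , E] 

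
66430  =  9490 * 7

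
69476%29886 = 9704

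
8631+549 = 9180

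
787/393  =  2 +1/393  =  2.00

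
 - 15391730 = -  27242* 565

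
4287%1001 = 283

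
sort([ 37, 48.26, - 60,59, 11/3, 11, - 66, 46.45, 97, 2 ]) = [ - 66  , - 60, 2,11/3, 11, 37, 46.45, 48.26,59, 97]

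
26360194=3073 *8578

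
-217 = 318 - 535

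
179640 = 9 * 19960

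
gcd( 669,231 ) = 3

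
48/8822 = 24/4411 =0.01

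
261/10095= 87/3365 = 0.03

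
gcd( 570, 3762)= 114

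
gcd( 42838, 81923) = 1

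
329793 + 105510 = 435303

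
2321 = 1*2321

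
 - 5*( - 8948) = 44740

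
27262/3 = 9087  +  1/3 = 9087.33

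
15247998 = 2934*5197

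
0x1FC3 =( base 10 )8131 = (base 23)f8c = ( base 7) 32464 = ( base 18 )171D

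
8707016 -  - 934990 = 9642006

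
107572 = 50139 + 57433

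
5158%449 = 219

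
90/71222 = 45/35611 = 0.00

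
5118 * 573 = 2932614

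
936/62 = 15 + 3/31  =  15.10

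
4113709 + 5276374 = 9390083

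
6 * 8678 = 52068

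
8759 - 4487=4272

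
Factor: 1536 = 2^9*3^1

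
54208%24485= 5238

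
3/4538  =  3/4538= 0.00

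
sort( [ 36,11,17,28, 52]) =[11,17,  28,36,  52 ] 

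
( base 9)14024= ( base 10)9499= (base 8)22433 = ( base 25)F4O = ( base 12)55B7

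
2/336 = 1/168  =  0.01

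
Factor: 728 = 2^3*7^1 * 13^1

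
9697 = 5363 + 4334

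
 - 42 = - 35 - 7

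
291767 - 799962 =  - 508195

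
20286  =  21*966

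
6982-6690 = 292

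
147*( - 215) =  - 31605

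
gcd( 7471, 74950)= 1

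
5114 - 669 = 4445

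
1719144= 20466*84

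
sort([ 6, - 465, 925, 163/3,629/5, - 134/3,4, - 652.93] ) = [-652.93 , - 465,-134/3,4 , 6 , 163/3, 629/5, 925]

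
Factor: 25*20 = 500 = 2^2* 5^3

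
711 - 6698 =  - 5987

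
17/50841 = 17/50841 = 0.00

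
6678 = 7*954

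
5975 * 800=4780000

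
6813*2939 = 20023407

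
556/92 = 139/23 =6.04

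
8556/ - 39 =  - 2852/13= -219.38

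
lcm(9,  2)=18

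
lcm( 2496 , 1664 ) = 4992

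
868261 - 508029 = 360232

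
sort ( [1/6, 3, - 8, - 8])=[-8, - 8, 1/6, 3]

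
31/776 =31/776 = 0.04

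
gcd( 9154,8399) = 1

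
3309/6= 551+ 1/2 = 551.50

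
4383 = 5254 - 871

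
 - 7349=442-7791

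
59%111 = 59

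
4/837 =4/837 = 0.00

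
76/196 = 19/49 =0.39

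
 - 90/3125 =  - 18/625 = -0.03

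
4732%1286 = 874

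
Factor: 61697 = 103^1*599^1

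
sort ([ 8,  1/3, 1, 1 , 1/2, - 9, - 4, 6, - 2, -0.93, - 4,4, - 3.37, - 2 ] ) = [ - 9, - 4 , - 4, - 3.37, - 2, - 2, - 0.93,1/3, 1/2 , 1,  1, 4 , 6, 8 ] 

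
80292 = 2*40146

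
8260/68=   121 + 8/17=121.47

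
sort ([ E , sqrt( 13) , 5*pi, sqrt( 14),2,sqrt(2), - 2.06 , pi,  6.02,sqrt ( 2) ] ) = [ - 2.06, sqrt( 2),sqrt( 2), 2,E,pi,sqrt( 13 ) , sqrt ( 14 ),  6.02 , 5*pi]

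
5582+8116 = 13698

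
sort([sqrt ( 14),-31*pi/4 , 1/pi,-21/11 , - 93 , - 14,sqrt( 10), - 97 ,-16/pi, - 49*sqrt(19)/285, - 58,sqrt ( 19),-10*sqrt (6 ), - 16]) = [- 97,  -  93, - 58,- 10 *sqrt ( 6 ), - 31*pi/4,- 16, - 14,-16/pi,-21/11, - 49*sqrt( 19)/285 , 1/pi, sqrt( 10),  sqrt (14),sqrt ( 19 )] 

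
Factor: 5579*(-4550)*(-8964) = 227546209800  =  2^3*3^3*5^2*7^2*13^1*83^1* 797^1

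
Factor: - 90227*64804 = -2^2*17^1*953^1 * 90227^1 =- 5847070508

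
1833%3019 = 1833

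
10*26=260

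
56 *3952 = 221312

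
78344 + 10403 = 88747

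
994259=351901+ 642358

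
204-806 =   -  602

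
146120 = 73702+72418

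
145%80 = 65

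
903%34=19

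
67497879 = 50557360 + 16940519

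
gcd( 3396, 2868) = 12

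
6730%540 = 250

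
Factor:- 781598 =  - 2^1*89^1* 4391^1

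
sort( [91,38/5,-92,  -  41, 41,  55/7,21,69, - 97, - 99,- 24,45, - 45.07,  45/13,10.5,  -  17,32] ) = [  -  99,  -  97, -92, - 45.07, - 41, - 24,-17,45/13,38/5, 55/7,10.5, 21,32,  41,45,69 , 91] 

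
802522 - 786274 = 16248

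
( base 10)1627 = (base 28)223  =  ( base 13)982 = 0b11001011011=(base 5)23002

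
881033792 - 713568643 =167465149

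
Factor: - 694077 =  - 3^1*231359^1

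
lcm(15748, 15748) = 15748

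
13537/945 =13537/945 = 14.32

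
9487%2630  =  1597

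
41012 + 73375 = 114387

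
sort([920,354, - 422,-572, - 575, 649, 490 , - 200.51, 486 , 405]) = [ - 575,  -  572, - 422, - 200.51, 354, 405,486,490,649,920] 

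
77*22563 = 1737351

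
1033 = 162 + 871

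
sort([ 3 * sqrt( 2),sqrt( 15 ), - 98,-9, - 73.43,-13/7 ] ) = [ -98, - 73.43,- 9, - 13/7, sqrt( 15 ),  3*sqrt( 2) ]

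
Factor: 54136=2^3*67^1*101^1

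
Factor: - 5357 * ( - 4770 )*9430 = 240963752700 =2^2 * 3^2 * 5^2*11^1*23^1*41^1 * 53^1*487^1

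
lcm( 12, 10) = 60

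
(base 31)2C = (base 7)134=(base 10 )74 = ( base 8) 112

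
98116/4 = 24529 = 24529.00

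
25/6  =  25/6 = 4.17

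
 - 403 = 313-716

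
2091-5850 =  - 3759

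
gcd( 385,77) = 77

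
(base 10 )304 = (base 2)100110000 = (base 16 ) 130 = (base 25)C4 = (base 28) AO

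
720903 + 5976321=6697224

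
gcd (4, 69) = 1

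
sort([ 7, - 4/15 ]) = [ - 4/15,7 ]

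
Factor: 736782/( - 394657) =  - 2^1*3^1*19^1* 281^1 *17159^(-1) = -32034/17159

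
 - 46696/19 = - 46696/19 = - 2457.68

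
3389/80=3389/80= 42.36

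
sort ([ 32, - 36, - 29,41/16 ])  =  [ - 36, - 29,41/16, 32]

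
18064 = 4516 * 4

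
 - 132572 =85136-217708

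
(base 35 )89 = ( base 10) 289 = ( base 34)8h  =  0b100100001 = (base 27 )AJ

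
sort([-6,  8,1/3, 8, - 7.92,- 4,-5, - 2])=[ - 7.92, - 6 , -5, - 4, - 2,1/3,8,8 ] 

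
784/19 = 41 +5/19 = 41.26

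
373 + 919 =1292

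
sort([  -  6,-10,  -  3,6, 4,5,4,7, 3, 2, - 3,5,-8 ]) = [ - 10, - 8, - 6, - 3 , - 3 , 2, 3,4,4, 5, 5,  6,7] 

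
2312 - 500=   1812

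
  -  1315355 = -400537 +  - 914818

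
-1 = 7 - 8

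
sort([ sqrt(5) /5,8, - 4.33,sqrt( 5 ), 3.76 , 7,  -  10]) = [ - 10 ,- 4.33, sqrt(5)/5 , sqrt(5 ), 3.76, 7,  8]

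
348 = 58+290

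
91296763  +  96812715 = 188109478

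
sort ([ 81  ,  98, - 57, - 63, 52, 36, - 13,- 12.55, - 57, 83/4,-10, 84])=[ - 63, - 57, - 57 , - 13, - 12.55, - 10, 83/4,36,52, 81,84,98]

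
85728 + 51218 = 136946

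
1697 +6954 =8651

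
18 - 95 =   -  77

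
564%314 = 250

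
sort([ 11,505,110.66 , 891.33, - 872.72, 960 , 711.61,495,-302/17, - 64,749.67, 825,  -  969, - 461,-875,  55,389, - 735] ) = [ - 969,-875, - 872.72 ,-735, - 461,-64,- 302/17, 11 , 55,110.66,389,495,505, 711.61, 749.67,825 , 891.33,960 ]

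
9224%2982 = 278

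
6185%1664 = 1193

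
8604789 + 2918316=11523105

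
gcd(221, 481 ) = 13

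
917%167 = 82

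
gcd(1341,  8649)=9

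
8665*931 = 8067115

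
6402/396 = 16+1/6= 16.17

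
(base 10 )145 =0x91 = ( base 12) 101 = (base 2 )10010001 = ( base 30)4P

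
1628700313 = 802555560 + 826144753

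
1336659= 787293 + 549366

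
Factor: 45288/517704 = 3^1*11^( - 1)*17^1 * 53^( - 1) = 51/583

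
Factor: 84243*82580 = 6956786940 = 2^2 *3^1 * 5^1*4129^1 * 28081^1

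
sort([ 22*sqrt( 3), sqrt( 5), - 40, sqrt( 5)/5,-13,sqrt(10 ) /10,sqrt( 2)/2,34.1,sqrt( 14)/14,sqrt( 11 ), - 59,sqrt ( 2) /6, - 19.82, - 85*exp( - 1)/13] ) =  [ - 59, - 40, - 19.82,-13, - 85*exp( - 1)/13, sqrt(2)/6,sqrt(14)/14, sqrt( 10)/10,sqrt(5 ) /5,  sqrt( 2 )/2, sqrt( 5),  sqrt( 11),34.1, 22*sqrt( 3) ] 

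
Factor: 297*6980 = 2073060 = 2^2*3^3*5^1*11^1*349^1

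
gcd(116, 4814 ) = 58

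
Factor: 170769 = 3^1* 56923^1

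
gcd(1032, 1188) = 12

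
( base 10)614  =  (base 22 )15k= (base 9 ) 752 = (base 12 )432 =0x266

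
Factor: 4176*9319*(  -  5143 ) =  - 2^4*3^2*29^1 *37^1 * 139^1*9319^1 = - 200145728592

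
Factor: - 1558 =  -2^1 * 19^1*41^1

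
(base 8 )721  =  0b111010001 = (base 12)329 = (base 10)465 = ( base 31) f0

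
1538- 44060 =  - 42522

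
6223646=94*66209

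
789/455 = 789/455 = 1.73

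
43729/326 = 43729/326=134.14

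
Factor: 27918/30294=3^( - 1 )*17^( - 1)*47^1=   47/51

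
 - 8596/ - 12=2149/3= 716.33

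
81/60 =27/20 = 1.35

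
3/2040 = 1/680=0.00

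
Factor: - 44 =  - 2^2*11^1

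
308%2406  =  308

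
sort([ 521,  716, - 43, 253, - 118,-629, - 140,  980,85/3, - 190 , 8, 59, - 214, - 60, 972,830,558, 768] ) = [- 629,-214, - 190, - 140, - 118, - 60,-43,8, 85/3, 59, 253, 521, 558,716, 768,830,972,980]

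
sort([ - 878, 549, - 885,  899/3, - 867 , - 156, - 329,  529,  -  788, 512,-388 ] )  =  [ - 885, - 878,  -  867, - 788,- 388,  -  329, - 156,899/3,512,529, 549]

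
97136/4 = 24284 = 24284.00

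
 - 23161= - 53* 437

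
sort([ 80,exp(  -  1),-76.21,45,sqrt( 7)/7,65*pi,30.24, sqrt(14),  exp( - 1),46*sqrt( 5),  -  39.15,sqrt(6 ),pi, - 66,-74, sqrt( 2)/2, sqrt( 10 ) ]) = [ - 76.21, - 74, - 66, - 39.15, exp(-1),exp( - 1),sqrt (7 ) /7 , sqrt( 2 )/2,sqrt( 6),pi,sqrt(10 ), sqrt (14), 30.24, 45, 80,  46*sqrt(5),65*pi]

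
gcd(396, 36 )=36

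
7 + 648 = 655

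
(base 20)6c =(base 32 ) 44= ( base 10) 132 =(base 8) 204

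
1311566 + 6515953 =7827519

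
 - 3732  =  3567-7299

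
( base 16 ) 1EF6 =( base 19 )12i3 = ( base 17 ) 1a74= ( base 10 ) 7926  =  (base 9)11776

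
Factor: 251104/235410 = 2^4*3^(  -  1 )*5^ ( - 1 ) = 16/15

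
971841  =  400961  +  570880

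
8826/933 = 2942/311 = 9.46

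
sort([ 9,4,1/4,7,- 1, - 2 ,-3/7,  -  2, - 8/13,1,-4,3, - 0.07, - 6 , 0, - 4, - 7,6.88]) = [ - 7, - 6, - 4, - 4, - 2, - 2, - 1, - 8/13, - 3/7, - 0.07,0,1/4 , 1,  3,4,  6.88, 7, 9]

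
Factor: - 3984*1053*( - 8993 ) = 37727001936=2^4*3^5*13^1*17^1*23^2 * 83^1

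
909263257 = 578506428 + 330756829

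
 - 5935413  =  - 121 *49053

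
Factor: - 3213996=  - 2^2*3^1*267833^1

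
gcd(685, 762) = 1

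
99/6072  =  3/184 = 0.02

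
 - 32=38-70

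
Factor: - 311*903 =  -  3^1*7^1*43^1 *311^1= - 280833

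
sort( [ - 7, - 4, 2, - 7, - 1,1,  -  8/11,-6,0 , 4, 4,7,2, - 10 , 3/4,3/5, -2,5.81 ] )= [ - 10 , - 7,-7, - 6,-4, -2, - 1, - 8/11,0,3/5,3/4,1,2,2,4,4,5.81, 7 ] 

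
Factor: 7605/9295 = 9/11= 3^2 * 11^( - 1)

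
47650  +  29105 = 76755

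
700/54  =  12 + 26/27 = 12.96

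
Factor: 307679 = 313^1*983^1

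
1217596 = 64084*19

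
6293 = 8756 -2463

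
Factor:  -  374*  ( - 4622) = 1728628  =  2^2*11^1*17^1*2311^1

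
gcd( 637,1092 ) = 91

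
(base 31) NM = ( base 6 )3223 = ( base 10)735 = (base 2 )1011011111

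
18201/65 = 18201/65 = 280.02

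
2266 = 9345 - 7079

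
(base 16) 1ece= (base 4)1323032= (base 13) 3788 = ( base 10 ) 7886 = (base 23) ekk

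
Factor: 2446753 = 2446753^1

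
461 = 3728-3267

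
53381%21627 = 10127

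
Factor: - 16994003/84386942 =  - 2^(- 1 )*13^1 * 19^ (-1) * 199^1*277^( - 1)  *  6569^1 * 8017^( - 1 ) 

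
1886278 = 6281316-4395038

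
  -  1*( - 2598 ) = 2598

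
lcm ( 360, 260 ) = 4680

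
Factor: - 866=  -  2^1*433^1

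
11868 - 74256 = -62388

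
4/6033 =4/6033=0.00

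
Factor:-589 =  - 19^1 *31^1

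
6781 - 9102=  - 2321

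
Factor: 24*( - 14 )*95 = -2^4*3^1*5^1*7^1*19^1 = - 31920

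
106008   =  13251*8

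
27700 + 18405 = 46105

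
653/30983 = 653/30983  =  0.02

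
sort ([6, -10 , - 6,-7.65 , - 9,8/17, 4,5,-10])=[ - 10, - 10, - 9, - 7.65, - 6, 8/17, 4, 5,6] 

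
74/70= 1+2/35= 1.06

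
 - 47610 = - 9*5290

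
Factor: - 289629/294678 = -631/642= - 2^( - 1) * 3^( - 1) * 107^( - 1)*631^1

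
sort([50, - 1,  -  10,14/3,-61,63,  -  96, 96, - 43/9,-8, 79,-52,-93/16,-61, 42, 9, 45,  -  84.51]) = [ - 96, - 84.51, - 61, - 61, - 52,  -  10,-8,- 93/16, - 43/9, - 1,14/3, 9,42,45,50,  63, 79, 96 ]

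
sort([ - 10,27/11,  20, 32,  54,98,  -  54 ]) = [ - 54, - 10,27/11,20,  32 , 54,98]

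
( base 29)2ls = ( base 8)4417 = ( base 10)2319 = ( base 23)48j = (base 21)559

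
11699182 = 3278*3569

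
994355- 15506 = 978849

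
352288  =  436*808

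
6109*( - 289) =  - 1765501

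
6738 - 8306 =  - 1568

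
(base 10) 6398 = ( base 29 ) 7HI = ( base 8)14376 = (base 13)2BB2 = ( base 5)201043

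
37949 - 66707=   -  28758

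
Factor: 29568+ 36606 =2^1*3^1*41^1 * 269^1 = 66174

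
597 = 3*199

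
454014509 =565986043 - 111971534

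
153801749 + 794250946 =948052695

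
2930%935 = 125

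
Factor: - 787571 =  - 61^1*12911^1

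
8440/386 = 21+167/193 = 21.87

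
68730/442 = 34365/221= 155.50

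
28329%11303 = 5723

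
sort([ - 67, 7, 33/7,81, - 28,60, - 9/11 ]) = [ - 67, - 28, - 9/11,33/7, 7,60,81 ]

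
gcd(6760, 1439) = 1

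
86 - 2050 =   -  1964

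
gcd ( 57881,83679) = 1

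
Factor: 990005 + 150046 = 3^1*11^1 * 179^1 * 193^1 =1140051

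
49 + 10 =59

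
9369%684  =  477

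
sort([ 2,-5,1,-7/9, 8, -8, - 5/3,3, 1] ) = [- 8, - 5, - 5/3, - 7/9,1, 1,2, 3,8]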